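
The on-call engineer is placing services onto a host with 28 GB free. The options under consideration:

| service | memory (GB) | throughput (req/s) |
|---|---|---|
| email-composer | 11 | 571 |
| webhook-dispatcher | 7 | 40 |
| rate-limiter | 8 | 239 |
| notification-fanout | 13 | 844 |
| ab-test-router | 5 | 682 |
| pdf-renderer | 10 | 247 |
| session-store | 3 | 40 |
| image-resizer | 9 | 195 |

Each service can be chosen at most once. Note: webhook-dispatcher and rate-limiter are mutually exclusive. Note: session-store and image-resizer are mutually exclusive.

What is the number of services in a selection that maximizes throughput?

3

Optimal total is 1773.
One optimal bundle: notification-fanout + ab-test-router + pdf-renderer (28 GB).
Any selection reaching 1773 contains exactly 3 services.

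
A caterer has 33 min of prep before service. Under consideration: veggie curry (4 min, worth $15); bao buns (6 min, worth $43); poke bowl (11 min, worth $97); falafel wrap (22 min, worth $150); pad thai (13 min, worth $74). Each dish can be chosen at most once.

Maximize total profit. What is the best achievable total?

247

The ratio heuristic lands on bao buns + poke bowl + pad thai (214) but leaves 3 min idle.
Dropping bao buns and pad thai frees 19 min; slotting in falafel wrap (22 min) lifts the total to 247 at 33 min.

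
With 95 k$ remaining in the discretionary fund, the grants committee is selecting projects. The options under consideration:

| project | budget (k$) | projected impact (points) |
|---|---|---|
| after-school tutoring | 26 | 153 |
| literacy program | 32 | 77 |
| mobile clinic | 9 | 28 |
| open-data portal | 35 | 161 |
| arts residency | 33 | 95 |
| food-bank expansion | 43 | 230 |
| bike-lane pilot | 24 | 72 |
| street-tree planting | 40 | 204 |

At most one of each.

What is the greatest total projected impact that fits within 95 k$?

462

Filling by ratio: after-school tutoring + mobile clinic + food-bank expansion for 411, with 17 k$ left unused.
Dropping after-school tutoring frees 26 k$; slotting in street-tree planting (40 k$) lifts the total to 462 at 92 k$.
The spare 3 k$ is too small for any remaining project, and no exchange beats 462.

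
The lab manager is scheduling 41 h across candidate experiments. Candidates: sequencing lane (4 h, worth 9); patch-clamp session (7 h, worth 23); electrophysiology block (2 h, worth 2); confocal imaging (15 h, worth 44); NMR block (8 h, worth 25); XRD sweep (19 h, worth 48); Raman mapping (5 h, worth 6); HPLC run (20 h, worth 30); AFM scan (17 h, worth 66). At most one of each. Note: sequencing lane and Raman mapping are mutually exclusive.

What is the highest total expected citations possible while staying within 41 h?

By expected citations per h: AFM scan 3.88, patch-clamp session 3.29, NMR block 3.12 lead.
Patch-clamp session + electrophysiology block + confocal imaging + AFM scan uses 41 of the 41 h and totals 135.
Confocal imaging + NMR block + AFM scan matches that 135 at 40 h; no feasible combination exceeds it.

135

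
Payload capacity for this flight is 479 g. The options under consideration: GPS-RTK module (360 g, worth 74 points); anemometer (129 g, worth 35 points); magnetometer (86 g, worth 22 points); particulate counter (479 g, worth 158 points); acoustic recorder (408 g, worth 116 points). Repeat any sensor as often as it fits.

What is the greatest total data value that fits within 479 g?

Density check — particulate counter 0.33, acoustic recorder 0.28, anemometer 0.27, magnetometer 0.26 are the best per g.
The ratio ordering already packs tightly: particulate counter, 479 g, 158.
Nothing else within 479 g beats 158.

158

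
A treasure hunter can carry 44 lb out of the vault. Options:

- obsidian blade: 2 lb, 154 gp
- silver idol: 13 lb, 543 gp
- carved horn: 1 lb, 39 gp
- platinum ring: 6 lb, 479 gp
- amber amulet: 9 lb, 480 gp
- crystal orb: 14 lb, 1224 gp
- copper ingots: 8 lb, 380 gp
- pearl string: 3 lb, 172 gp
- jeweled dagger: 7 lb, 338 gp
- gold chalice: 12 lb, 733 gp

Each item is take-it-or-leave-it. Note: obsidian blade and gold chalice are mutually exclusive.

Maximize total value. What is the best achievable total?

Ranking by ratio (value/lb): crystal orb 87.43, platinum ring 79.83, obsidian blade 77.00, gold chalice 61.08.
Taking platinum ring + amber amulet + crystal orb + pearl string + gold chalice: 44 lb used, 3088 in value.
Next best is carved horn + platinum ring + crystal orb + copper ingots + pearl string + gold chalice at 3027 (44 lb) — short by 61.

3088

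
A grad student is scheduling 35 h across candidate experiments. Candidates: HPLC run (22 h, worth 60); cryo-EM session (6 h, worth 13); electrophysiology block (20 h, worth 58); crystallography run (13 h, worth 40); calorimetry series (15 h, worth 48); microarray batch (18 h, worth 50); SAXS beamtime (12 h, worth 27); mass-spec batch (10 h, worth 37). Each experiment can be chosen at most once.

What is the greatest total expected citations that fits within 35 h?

106

The ratio heuristic lands on cryo-EM session + calorimetry series + mass-spec batch (98) but leaves 4 h idle.
Dropping cryo-EM session and mass-spec batch frees 16 h; slotting in electrophysiology block (20 h) lifts the total to 106 at 35 h.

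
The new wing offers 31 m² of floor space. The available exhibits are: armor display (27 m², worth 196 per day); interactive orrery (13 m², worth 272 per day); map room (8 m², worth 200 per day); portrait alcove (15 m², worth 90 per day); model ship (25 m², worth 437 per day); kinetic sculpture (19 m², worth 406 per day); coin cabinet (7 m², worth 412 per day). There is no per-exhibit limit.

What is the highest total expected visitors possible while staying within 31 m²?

Ranking by ratio (expected visitors/m²): coin cabinet 58.86, map room 25.00, kinetic sculpture 21.37, interactive orrery 20.92.
Taking 4×coin cabinet: 28 m² used, 1648 in expected visitors.
That's the maximum — no swap from here does better than 1648.

1648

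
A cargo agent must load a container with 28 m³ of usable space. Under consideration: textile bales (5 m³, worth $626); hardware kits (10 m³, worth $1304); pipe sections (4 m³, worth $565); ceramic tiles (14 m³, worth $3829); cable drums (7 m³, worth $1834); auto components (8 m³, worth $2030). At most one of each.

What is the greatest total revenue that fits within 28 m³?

Greedy by ratio would take pipe sections + ceramic tiles + cable drums: 25 m³ used, total 6228.
Replace pipe sections and cable drums with textile bales + auto components: the trade gains 257 net, giving 6485 at 27 m³.

6485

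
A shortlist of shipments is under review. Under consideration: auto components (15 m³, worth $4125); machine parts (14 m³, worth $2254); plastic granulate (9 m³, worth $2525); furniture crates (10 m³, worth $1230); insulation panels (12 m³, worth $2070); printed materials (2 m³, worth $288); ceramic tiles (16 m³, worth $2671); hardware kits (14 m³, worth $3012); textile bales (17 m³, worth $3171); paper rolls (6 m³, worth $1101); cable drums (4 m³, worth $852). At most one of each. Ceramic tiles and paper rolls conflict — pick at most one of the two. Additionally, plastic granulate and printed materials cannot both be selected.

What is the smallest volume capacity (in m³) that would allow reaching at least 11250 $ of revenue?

Look for the lowest-volume combination reaching 11250.
auto components + plastic granulate + hardware kits + paper rolls + cable drums reaches 11615 using 48 m³.
No combination under 48 m³ hits 11250.

48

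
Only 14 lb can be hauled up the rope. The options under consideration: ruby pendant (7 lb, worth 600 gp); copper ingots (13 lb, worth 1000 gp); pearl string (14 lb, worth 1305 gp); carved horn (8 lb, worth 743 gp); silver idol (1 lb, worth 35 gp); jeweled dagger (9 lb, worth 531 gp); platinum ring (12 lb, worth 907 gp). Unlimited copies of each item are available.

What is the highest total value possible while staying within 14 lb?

1305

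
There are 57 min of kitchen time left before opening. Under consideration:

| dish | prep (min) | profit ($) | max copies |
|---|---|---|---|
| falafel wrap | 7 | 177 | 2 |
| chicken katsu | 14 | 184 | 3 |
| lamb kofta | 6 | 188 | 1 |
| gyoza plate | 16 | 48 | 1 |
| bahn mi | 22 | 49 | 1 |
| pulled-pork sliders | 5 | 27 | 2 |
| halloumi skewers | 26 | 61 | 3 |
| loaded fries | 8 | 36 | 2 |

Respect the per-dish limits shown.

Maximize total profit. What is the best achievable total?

A density-first pass picks 2×falafel wrap + 2×chicken katsu + lamb kofta + pulled-pork sliders — 937 at 53 min.
The 5 min tied up in pulled-pork sliders is better spent on loaded fries — total rises to 946 (56 min).
That's the maximum — no swap from here does better than 946.

946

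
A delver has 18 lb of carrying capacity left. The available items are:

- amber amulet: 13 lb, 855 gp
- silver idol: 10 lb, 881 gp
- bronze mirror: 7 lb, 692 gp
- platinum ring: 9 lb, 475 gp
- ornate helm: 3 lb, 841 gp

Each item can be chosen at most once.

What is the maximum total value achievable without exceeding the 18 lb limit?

Greedy by ratio would take bronze mirror + ornate helm: 10 lb used, total 1533.
Replace bronze mirror with silver idol: the trade gains 189 net, giving 1722 at 13 lb.

1722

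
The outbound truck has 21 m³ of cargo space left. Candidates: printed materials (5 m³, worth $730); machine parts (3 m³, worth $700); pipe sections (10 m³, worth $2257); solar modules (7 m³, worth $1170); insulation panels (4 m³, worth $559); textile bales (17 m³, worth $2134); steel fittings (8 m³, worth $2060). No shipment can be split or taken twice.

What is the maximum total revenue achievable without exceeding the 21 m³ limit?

5017

Ranking by ratio (revenue/m³): steel fittings 257.50, machine parts 233.33, pipe sections 225.70, solar modules 167.14.
The ratio ordering already packs tightly: machine parts + pipe sections + steel fittings, 21 m³, 5017.
Next best is pipe sections + steel fittings at 4317 (18 m³) — short by 700.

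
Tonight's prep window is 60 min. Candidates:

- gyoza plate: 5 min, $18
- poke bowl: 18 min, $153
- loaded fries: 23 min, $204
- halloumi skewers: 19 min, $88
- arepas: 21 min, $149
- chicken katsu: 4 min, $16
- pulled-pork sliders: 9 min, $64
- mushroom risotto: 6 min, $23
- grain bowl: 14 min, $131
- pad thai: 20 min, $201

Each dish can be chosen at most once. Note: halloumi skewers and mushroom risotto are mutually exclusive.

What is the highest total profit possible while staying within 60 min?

Taking loaded fries + grain bowl + pad thai: 57 min used, 536 in profit.
No other feasible combination exceeds 536.

536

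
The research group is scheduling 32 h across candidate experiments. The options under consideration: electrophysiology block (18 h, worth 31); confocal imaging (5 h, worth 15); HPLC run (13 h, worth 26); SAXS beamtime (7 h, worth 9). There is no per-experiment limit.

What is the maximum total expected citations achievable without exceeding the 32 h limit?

Taking 6×confocal imaging: 30 h used, 90 in expected citations.
That's the maximum — no swap from here does better than 90.

90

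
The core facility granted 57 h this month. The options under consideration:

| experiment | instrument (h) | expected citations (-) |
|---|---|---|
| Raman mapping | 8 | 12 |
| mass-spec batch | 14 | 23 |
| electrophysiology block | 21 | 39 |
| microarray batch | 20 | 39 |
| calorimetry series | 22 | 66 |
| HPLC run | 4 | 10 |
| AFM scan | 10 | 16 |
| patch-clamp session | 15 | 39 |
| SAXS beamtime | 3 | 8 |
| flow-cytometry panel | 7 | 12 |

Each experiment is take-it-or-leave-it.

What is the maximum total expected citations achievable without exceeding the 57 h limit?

144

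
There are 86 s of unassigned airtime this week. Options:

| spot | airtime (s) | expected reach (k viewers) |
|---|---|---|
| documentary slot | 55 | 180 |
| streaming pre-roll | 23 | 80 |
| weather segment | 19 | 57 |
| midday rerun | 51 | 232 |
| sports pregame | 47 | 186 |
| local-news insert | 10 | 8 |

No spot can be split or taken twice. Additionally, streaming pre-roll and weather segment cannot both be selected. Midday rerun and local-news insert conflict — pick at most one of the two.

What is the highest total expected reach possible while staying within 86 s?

Streaming pre-roll + midday rerun uses 74 of the 86 s and totals 312.
That's the maximum — no feasible swap from here does better than 312.

312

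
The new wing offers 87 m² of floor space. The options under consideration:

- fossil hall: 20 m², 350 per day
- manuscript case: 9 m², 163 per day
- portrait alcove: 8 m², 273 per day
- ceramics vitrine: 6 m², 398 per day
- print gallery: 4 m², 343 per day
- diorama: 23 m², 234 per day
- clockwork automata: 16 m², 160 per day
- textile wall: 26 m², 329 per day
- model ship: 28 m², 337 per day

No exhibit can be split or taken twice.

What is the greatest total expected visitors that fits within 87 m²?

1927

The ratio heuristic lands on fossil hall + manuscript case + portrait alcove + ceramics vitrine + print gallery + textile wall (1856) but leaves 14 m² idle.
Replace manuscript case with diorama: the trade gains 71 net, giving 1927 at 87 m².
Next best is fossil hall + manuscript case + portrait alcove + ceramics vitrine + print gallery + diorama + clockwork automata at 1921 (86 m²) — short by 6.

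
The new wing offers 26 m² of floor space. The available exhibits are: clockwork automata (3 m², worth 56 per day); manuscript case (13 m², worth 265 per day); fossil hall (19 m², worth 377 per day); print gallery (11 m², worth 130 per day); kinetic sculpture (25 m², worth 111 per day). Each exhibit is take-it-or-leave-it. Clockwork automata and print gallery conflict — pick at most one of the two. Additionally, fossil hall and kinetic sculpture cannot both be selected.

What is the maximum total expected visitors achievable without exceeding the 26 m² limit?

By expected visitors per m²: manuscript case 20.38, fossil hall 19.84, clockwork automata 18.67 lead.
The ratio heuristic lands on clockwork automata + manuscript case (321) but leaves 10 m² idle.
Replace manuscript case with fossil hall: the trade gains 112 net, giving 433 at 22 m².
No other feasible combination exceeds 433.

433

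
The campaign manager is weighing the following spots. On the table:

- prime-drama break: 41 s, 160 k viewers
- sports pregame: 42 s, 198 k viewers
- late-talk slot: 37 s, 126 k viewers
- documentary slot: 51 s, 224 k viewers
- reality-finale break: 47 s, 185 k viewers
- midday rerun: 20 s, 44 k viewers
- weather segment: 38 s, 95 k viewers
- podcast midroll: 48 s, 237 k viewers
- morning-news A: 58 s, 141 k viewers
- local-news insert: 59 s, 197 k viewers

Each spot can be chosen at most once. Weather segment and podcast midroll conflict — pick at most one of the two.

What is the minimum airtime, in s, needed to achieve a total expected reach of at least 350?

83

Need the lightest bundle worth ≥ 350.
prime-drama break + sports pregame: 358 expected reach at 83 s.
Any bundle with less than 83 s falls short of 350.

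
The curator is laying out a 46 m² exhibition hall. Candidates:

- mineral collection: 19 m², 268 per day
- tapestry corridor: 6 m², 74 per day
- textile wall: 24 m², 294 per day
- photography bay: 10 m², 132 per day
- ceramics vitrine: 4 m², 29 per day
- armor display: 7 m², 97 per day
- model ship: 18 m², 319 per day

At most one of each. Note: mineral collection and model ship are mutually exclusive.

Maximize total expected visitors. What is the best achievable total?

651

Ranking by ratio (expected visitors/m²): model ship 17.72, mineral collection 14.11, armor display 13.86.
Best packing: tapestry corridor + photography bay + ceramics vitrine + armor display + model ship — 45 m², 651 total.
Next best is textile wall + ceramics vitrine + model ship at 642 (46 m²) — short by 9.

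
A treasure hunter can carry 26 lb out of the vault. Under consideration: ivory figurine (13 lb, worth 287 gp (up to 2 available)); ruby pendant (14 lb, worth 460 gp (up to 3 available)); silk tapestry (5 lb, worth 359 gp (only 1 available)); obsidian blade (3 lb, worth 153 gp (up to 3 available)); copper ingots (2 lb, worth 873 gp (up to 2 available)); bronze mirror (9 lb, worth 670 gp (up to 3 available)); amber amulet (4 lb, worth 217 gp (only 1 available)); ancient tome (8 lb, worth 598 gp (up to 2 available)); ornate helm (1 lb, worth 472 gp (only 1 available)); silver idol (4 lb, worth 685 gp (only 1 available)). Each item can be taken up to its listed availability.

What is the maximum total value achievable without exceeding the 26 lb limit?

By value per lb: ornate helm 472.00, copper ingots 436.50, silver idol 171.25 lead.
Filling by ratio: 2×copper ingots + 2×ancient tome + ornate helm + silver idol for 4099, with 1 lb left unused.
The 8 lb tied up in ancient tome is better spent on bronze mirror — total rises to 4171 (26 lb).
Every other selection either busts 26 lb or exceeds an availability limit or fails to beat 4171.

4171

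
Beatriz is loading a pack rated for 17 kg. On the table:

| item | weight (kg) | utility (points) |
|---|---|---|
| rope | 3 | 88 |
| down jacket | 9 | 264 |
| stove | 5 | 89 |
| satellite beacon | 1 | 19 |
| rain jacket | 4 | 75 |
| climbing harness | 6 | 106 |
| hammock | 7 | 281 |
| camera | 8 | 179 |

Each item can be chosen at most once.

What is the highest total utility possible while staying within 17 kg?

564

By utility per kg: hammock 40.14, rope 29.33, down jacket 29.33 lead.
Filling by ratio: rope + satellite beacon + rain jacket + hammock for 463, with 2 kg left unused.
Replace rope and rain jacket with down jacket: the trade gains 101 net, giving 564 at 17 kg.
That's the maximum — no swap from here does better than 564.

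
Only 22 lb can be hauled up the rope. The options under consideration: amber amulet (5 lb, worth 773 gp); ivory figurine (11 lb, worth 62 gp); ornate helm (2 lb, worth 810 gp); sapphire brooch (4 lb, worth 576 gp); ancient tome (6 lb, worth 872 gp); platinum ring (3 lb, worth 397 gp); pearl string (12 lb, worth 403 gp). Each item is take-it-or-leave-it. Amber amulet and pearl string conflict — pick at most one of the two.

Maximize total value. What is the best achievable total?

Ranking by ratio (value/lb): ornate helm 405.00, amber amulet 154.60, ancient tome 145.33, sapphire brooch 144.00.
The ratio ordering already packs tightly: amber amulet + ornate helm + sapphire brooch + ancient tome + platinum ring, 20 lb, 3428.
Next best is amber amulet + ornate helm + sapphire brooch + ancient tome at 3031 (17 lb) — short by 397.

3428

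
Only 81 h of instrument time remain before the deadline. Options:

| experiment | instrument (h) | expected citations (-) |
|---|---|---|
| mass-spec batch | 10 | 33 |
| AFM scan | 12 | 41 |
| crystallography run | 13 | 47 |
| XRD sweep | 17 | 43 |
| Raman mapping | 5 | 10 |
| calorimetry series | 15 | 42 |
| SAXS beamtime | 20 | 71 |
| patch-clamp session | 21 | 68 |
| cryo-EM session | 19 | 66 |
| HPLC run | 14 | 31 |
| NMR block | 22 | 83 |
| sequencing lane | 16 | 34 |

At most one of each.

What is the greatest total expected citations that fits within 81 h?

280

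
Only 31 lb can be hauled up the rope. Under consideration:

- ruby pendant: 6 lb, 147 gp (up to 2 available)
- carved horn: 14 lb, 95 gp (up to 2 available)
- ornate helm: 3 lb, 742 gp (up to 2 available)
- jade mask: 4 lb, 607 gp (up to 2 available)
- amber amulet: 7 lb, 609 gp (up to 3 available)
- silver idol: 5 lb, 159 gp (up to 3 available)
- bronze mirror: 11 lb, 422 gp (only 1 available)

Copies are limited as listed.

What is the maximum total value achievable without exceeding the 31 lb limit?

Density check — ornate helm 247.33, jade mask 151.75, amber amulet 87.00, bronze mirror 38.36 are the best per lb.
Filling by ratio: 2×ornate helm + 2×jade mask + 2×amber amulet for 3916, with 3 lb left unused.
Dropping jade mask frees 4 lb; slotting in amber amulet (7 lb) lifts the total to 3918 at 31 lb.

3918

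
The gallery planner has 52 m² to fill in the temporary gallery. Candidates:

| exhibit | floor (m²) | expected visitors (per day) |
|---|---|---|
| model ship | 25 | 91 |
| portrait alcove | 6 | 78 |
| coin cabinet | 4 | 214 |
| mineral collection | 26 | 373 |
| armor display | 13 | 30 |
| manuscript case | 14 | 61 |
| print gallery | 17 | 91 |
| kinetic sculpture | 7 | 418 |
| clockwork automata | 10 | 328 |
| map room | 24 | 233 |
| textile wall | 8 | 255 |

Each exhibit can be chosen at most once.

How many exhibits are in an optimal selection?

6

The maximum expected visitors within 52 m² is 1384.
One optimal bundle: portrait alcove + coin cabinet + print gallery + kinetic sculpture + clockwork automata + textile wall (52 m²).
All optima have 6 exhibits.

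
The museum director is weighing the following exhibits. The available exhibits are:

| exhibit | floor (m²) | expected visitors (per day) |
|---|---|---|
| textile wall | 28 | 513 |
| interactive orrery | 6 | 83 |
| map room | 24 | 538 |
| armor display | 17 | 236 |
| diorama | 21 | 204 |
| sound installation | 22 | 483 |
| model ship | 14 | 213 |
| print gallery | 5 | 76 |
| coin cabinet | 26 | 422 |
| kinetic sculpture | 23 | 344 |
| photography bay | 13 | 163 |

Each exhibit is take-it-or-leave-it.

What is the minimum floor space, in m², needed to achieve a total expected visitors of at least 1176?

Need the lightest bundle worth ≥ 1176.
interactive orrery + map room + sound installation + print gallery: 1180 expected visitors at 57 m².
Any bundle with less than 57 m² falls short of 1176.

57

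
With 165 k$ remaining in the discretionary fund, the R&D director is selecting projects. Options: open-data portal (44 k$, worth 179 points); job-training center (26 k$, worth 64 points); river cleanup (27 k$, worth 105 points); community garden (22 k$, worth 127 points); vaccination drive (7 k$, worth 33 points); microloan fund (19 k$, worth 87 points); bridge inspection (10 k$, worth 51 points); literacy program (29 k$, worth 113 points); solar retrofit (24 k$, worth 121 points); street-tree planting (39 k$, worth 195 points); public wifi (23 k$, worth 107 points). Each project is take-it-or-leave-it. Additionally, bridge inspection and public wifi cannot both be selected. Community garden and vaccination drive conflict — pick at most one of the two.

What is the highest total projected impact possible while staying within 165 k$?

Best packing: river cleanup + community garden + literacy program + solar retrofit + street-tree planting + public wifi — 164 k$, 768 total.
Next best is open-data portal + community garden + microloan fund + bridge inspection + solar retrofit + street-tree planting at 760 (158 k$) — short by 8.

768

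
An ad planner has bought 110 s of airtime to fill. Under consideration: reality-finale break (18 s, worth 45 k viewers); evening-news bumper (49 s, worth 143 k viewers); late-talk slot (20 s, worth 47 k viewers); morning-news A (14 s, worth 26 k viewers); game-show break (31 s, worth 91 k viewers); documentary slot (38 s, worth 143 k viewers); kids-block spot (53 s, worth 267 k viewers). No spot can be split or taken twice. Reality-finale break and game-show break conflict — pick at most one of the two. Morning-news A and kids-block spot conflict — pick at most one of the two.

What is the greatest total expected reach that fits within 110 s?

Ranking by ratio (expected reach/s): kids-block spot 5.04, documentary slot 3.76, game-show break 2.94.
The ratio ordering already packs tightly: reality-finale break + documentary slot + kids-block spot, 109 s, 455.
The closest alternative, evening-news bumper + kids-block spot, reaches only 410.

455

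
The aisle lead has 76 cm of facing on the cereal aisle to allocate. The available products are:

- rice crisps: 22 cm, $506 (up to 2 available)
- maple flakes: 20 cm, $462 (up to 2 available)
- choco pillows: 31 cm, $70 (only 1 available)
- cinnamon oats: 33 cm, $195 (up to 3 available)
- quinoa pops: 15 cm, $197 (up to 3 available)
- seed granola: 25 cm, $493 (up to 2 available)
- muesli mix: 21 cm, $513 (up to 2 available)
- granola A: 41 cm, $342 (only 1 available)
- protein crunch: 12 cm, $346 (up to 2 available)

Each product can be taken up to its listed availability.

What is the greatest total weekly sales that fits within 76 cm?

The ratio heuristic lands on 2×muesli mix + 2×protein crunch (1718) but leaves 10 cm idle.
The 12 cm tied up in protein crunch is better spent on rice crisps — total rises to 1878 (76 cm).

1878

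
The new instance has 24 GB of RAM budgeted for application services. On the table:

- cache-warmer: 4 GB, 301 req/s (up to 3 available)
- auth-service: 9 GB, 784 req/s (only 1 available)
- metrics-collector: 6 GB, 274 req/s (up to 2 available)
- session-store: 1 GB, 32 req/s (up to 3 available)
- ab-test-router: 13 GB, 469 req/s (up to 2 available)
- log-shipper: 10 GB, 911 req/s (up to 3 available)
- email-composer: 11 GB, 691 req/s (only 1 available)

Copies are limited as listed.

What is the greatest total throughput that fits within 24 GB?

2123

Density check — log-shipper 91.10, auth-service 87.11, cache-warmer 75.25 are the best per GB.
Best packing: cache-warmer + 2×log-shipper — 24 GB, 2123 total.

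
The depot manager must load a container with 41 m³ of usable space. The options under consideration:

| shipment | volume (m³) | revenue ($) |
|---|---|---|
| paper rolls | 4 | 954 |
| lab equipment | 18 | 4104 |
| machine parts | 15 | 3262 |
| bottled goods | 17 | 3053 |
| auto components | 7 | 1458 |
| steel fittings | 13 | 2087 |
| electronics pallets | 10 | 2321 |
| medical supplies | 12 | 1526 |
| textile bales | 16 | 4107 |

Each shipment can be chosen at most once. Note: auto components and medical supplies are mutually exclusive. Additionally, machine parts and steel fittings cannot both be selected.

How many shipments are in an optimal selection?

3

Optimal total is 9690.
One optimal bundle: machine parts + electronics pallets + textile bales (41 m³).
Any selection reaching 9690 contains exactly 3 shipments.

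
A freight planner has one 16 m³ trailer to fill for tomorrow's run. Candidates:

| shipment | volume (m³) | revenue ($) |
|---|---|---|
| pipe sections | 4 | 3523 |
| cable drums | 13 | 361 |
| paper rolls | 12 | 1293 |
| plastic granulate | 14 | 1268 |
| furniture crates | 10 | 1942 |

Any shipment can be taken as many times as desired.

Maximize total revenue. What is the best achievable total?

4×pipe sections uses 16 of the 16 m³ and totals 14092.
No other feasible combination exceeds 14092.

14092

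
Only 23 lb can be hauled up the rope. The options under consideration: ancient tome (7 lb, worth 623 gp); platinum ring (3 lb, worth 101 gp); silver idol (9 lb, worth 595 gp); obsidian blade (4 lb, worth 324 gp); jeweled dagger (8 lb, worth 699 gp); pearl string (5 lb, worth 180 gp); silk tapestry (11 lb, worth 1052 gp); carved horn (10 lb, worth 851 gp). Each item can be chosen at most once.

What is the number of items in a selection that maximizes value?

3

The maximum value within 23 lb is 2075.
obsidian blade + jeweled dagger + silk tapestry hits 2075 at 23 lb.
Any selection reaching 2075 contains exactly 3 items.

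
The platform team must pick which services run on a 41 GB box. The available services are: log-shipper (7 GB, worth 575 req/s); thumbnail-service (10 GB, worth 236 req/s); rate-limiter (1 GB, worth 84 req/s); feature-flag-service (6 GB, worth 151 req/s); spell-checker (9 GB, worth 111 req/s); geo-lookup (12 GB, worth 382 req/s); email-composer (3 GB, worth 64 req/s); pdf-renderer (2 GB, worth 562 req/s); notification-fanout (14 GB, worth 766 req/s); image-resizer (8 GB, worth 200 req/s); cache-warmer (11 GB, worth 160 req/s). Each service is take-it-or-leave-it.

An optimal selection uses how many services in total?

5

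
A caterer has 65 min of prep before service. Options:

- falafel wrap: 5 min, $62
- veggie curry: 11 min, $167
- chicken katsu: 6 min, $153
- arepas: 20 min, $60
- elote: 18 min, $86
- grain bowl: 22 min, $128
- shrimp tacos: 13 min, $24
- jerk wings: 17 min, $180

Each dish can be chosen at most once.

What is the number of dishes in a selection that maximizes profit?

The maximum profit within 65 min is 690.
falafel wrap + veggie curry + chicken katsu + grain bowl + jerk wings hits 690 at 61 min.
Every optimal selection uses 5 dishes.

5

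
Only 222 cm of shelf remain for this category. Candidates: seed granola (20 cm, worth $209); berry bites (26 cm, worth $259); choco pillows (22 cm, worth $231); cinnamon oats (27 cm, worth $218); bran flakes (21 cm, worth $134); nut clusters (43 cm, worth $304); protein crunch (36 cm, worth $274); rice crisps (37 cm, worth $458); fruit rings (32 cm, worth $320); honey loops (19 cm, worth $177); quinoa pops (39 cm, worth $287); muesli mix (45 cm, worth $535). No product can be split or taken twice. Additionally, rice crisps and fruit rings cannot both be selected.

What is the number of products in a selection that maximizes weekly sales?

Optimal total is 2221.
One optimal bundle: seed granola + berry bites + choco pillows + cinnamon oats + bran flakes + rice crisps + honey loops + muesli mix (217 cm).
Every optimal selection uses 8 products.

8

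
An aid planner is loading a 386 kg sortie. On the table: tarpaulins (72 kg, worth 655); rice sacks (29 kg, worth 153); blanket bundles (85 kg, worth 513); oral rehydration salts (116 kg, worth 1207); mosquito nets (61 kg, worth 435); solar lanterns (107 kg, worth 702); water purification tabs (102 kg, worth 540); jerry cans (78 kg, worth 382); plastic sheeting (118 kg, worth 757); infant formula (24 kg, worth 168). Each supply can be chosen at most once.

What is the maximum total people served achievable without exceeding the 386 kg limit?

3167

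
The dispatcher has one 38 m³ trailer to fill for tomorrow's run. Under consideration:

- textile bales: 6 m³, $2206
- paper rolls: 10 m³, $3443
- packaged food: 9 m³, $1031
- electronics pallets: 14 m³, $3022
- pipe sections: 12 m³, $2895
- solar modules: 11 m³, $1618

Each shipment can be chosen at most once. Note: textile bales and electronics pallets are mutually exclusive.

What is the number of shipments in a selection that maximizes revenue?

4

The maximum revenue within 38 m³ is 9575.
One optimal bundle: textile bales + paper rolls + packaged food + pipe sections (37 m³).
Any selection reaching 9575 contains exactly 4 shipments.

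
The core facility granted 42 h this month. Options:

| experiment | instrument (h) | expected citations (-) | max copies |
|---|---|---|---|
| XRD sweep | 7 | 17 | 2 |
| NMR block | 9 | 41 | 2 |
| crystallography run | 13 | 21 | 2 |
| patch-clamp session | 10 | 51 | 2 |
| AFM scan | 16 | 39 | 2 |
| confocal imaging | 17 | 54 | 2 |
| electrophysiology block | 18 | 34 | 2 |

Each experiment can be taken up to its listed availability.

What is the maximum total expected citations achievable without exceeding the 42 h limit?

Taking 2×NMR block + 2×patch-clamp session: 38 h used, 184 in expected citations.

184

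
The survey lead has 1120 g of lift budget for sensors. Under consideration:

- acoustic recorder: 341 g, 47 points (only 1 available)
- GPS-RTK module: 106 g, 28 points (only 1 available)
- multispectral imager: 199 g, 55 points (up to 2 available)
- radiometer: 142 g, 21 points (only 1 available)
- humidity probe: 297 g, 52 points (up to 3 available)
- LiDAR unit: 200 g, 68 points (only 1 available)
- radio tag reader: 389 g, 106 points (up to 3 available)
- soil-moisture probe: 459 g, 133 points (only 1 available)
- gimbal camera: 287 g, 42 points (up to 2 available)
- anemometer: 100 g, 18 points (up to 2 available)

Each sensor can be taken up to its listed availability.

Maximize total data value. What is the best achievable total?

Taking the top-ratio sensors first gives 2×multispectral imager + LiDAR unit + soil-moisture probe for 311 (1057 g).
The 459 g tied up in soil-moisture probe is better spent on GPS-RTK module + radio tag reader — total rises to 312 (1093 g).
Every other selection either busts 1120 g or exceeds an availability limit or fails to beat 312.

312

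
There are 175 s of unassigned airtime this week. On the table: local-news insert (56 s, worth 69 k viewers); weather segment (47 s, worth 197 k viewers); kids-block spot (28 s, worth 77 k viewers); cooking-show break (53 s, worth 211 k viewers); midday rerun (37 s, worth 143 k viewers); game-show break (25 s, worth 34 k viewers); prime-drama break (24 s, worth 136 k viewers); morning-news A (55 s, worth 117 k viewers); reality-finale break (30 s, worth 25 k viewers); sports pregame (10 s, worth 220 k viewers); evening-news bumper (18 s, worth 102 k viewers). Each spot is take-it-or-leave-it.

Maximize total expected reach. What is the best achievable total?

907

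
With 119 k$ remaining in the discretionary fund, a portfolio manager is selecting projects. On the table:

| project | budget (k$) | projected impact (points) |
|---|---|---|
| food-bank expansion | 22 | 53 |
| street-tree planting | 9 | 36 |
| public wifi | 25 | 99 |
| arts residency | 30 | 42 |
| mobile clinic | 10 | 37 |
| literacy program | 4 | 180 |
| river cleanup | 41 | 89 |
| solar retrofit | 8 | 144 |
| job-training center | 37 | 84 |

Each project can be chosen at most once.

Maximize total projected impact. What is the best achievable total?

Ranking by ratio (projected impact/k$): literacy program 45.00, solar retrofit 18.00, street-tree planting 4.00.
A density-first pass picks food-bank expansion + street-tree planting + public wifi + mobile clinic + literacy program + solar retrofit + job-training center — 633 at 115 k$.
Replace job-training center with river cleanup: the trade gains 5 net, giving 638 at 119 k$.

638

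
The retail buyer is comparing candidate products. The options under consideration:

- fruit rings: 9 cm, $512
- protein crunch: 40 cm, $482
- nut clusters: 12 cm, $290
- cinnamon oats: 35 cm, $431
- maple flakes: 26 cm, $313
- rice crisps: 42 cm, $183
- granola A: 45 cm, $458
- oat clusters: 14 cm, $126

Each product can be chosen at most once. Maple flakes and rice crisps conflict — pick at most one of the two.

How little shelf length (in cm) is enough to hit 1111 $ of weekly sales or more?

Look for the lowest-shelf combination reaching 1111.
fruit rings + nut clusters + maple flakes: 1115 weekly sales at 47 cm.
No combination under 47 cm hits 1111.

47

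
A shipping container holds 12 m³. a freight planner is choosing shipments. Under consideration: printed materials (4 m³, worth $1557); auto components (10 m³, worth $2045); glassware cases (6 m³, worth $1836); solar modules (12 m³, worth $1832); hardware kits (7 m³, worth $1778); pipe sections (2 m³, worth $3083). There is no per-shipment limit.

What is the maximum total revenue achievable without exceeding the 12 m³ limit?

Best packing: 6×pipe sections — 12 m³, 18498 total.
No other feasible combination exceeds 18498.

18498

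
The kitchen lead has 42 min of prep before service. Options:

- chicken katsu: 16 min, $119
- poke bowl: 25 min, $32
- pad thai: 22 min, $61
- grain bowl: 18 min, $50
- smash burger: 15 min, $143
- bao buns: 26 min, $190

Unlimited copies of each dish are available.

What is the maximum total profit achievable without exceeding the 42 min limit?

333

Filling by ratio: 2×smash burger for 286, with 12 min left unused.
Dropping smash burger frees 15 min; slotting in bao buns (26 min) lifts the total to 333 at 41 min.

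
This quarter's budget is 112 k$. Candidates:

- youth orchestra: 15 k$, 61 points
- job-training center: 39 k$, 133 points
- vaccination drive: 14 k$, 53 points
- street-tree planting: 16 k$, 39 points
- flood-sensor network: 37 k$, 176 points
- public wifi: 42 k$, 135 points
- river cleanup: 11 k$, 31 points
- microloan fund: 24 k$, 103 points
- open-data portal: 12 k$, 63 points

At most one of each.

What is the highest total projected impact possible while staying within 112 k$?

475

Taking the top-ratio projects first gives youth orchestra + vaccination drive + flood-sensor network + microloan fund + open-data portal for 456 (102 k$).
The 29 k$ tied up in youth orchestra and vaccination drive is better spent on job-training center — total rises to 475 (112 k$).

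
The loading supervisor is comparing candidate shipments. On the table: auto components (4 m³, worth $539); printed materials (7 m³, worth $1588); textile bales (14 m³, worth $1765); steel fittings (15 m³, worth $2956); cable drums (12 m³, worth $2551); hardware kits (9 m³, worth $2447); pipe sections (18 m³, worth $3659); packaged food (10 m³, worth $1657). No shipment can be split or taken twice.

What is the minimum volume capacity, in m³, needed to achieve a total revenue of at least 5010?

24

Minimise m³ subject to total revenue ≥ 5010.
steel fittings + hardware kits: 5403 revenue at 24 m³.
Any bundle with less than 24 m³ falls short of 5010.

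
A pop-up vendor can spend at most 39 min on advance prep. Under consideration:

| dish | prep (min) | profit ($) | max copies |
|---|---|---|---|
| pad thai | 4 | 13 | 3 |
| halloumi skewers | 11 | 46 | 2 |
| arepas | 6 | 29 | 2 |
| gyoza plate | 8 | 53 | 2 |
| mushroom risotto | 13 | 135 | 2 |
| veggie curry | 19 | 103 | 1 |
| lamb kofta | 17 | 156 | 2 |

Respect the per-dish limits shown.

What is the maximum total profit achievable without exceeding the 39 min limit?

Ranking by ratio (profit/min): mushroom risotto 10.38, lamb kofta 9.18, gyoza plate 6.62, veggie curry 5.42.
Greedy by ratio would take pad thai + gyoza plate + 2×mushroom risotto: 38 min used, total 336.
Replace pad thai and mushroom risotto with lamb kofta: the trade gains 8 net, giving 344 at 38 min.
No other feasible combination exceeds 344.

344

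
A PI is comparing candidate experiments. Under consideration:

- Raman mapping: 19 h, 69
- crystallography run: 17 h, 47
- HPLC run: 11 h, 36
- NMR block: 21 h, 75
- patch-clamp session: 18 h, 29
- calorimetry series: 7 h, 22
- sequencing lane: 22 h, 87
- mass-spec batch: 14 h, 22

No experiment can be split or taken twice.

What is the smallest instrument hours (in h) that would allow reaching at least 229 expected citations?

62

Minimise h subject to total expected citations ≥ 229.
Taking Raman mapping + NMR block + sequencing lane gives 231 (≥ 229) for 62 h.
No combination under 62 h hits 229.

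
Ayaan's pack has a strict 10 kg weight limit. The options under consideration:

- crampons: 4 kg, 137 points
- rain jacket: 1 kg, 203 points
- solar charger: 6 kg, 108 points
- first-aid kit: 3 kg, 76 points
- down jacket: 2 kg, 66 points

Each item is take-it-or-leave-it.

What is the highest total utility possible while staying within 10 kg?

482

By utility per kg: rain jacket 203.00, crampons 34.25, down jacket 33.00, first-aid kit 25.33 lead.
Taking crampons + rain jacket + first-aid kit + down jacket: 10 kg used, 482 in utility.
Runner-up crampons + rain jacket + first-aid kit tops out at 416.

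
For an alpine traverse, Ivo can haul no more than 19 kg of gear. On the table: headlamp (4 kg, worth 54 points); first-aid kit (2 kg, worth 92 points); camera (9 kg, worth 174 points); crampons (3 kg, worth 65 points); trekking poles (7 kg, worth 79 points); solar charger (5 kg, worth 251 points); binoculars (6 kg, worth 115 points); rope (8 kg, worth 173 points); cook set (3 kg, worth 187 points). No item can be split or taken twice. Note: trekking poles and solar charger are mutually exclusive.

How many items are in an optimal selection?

5

Optimal total is 710.
For example first-aid kit + crampons + solar charger + binoculars + cook set achieves it, using 19 kg.
Every optimal selection uses 5 items.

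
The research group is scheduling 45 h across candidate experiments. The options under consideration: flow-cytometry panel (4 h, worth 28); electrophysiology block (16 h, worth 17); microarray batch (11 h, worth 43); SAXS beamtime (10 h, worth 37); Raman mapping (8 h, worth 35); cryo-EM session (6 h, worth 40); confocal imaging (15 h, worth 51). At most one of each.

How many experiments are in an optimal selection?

5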